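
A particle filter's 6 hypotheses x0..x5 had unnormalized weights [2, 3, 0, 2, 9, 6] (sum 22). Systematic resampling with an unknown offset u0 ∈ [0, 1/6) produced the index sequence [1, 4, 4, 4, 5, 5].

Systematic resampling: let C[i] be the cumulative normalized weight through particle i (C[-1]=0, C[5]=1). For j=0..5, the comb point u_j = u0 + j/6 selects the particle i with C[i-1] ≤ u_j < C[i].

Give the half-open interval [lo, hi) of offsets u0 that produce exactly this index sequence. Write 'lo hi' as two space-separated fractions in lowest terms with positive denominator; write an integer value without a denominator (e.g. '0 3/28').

5/33 1/6

C = [1/11, 5/22, 5/22, 7/22, 8/11, 1]
j=0 picked index 1: u0 ∈ [1/11, 5/22)
j=1 picked index 4: u0 ∈ [5/33, 37/66)
j=2 picked index 4: u0 ∈ [-1/66, 13/33)
j=3 picked index 4: u0 ∈ [-2/11, 5/22)
j=4 picked index 5: u0 ∈ [2/33, 1/3)
j=5 picked index 5: u0 ∈ [-7/66, 1/6)
intersection: [5/33, 1/6)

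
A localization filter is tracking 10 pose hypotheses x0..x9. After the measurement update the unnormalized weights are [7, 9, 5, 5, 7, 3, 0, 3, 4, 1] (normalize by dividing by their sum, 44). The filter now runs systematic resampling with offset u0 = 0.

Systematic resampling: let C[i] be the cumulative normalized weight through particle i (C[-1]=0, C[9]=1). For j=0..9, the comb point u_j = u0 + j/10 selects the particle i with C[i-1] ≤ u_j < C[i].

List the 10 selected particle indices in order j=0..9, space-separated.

C = [7/44, 4/11, 21/44, 13/22, 3/4, 9/11, 9/11, 39/44, 43/44, 1]
j=0: u_0=0 ∈ [0, 7/44) → index 0
j=1: u_1=1/10 ∈ [0, 7/44) → index 0
j=2: u_2=1/5 ∈ [7/44, 4/11) → index 1
j=3: u_3=3/10 ∈ [7/44, 4/11) → index 1
j=4: u_4=2/5 ∈ [4/11, 21/44) → index 2
j=5: u_5=1/2 ∈ [21/44, 13/22) → index 3
j=6: u_6=3/5 ∈ [13/22, 3/4) → index 4
j=7: u_7=7/10 ∈ [13/22, 3/4) → index 4
j=8: u_8=4/5 ∈ [3/4, 9/11) → index 5
j=9: u_9=9/10 ∈ [39/44, 43/44) → index 8

0 0 1 1 2 3 4 4 5 8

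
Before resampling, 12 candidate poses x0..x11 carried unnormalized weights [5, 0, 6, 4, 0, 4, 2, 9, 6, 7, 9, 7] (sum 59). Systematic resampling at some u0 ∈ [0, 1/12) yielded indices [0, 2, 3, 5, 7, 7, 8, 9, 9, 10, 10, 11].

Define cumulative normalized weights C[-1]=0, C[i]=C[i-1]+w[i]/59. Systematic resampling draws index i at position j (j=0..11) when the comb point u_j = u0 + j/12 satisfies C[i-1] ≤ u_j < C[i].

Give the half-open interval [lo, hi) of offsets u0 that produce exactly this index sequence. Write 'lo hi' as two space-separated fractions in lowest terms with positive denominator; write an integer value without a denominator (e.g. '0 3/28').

C = [5/59, 5/59, 11/59, 15/59, 15/59, 19/59, 21/59, 30/59, 36/59, 43/59, 52/59, 1]
j=0 picked index 0: u0 ∈ [0, 5/59)
j=1 picked index 2: u0 ∈ [1/708, 73/708)
j=2 picked index 3: u0 ∈ [7/354, 31/354)
j=3 picked index 5: u0 ∈ [1/236, 17/236)
j=4 picked index 7: u0 ∈ [4/177, 31/177)
j=5 picked index 7: u0 ∈ [-43/708, 65/708)
j=6 picked index 8: u0 ∈ [1/118, 13/118)
j=7 picked index 9: u0 ∈ [19/708, 103/708)
j=8 picked index 9: u0 ∈ [-10/177, 11/177)
j=9 picked index 10: u0 ∈ [-5/236, 31/236)
j=10 picked index 10: u0 ∈ [-37/354, 17/354)
j=11 picked index 11: u0 ∈ [-25/708, 1/12)
intersection: [19/708, 17/354)

19/708 17/354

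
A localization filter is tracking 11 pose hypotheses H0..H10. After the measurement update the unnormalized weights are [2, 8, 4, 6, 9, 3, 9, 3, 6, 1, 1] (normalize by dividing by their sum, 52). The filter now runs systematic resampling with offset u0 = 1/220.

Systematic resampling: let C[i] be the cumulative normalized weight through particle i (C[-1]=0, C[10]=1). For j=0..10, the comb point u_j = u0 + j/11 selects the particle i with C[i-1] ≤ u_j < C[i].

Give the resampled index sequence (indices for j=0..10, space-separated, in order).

0 1 1 3 3 4 4 6 6 7 8

C = [1/26, 5/26, 7/26, 5/13, 29/52, 8/13, 41/52, 11/13, 25/26, 51/52, 1]
j=0: u_0=1/220 ∈ [0, 1/26) → index 0
j=1: u_1=21/220 ∈ [1/26, 5/26) → index 1
j=2: u_2=41/220 ∈ [1/26, 5/26) → index 1
j=3: u_3=61/220 ∈ [7/26, 5/13) → index 3
j=4: u_4=81/220 ∈ [7/26, 5/13) → index 3
j=5: u_5=101/220 ∈ [5/13, 29/52) → index 4
j=6: u_6=11/20 ∈ [5/13, 29/52) → index 4
j=7: u_7=141/220 ∈ [8/13, 41/52) → index 6
j=8: u_8=161/220 ∈ [8/13, 41/52) → index 6
j=9: u_9=181/220 ∈ [41/52, 11/13) → index 7
j=10: u_10=201/220 ∈ [11/13, 25/26) → index 8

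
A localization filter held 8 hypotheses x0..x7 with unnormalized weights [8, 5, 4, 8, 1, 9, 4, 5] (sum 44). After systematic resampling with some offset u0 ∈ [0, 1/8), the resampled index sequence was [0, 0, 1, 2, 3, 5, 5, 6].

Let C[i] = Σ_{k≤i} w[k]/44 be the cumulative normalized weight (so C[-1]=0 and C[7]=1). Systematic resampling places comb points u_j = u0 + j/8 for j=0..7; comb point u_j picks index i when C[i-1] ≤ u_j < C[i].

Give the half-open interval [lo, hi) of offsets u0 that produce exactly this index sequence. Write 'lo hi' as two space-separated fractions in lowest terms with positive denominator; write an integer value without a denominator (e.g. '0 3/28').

0 1/88

C = [2/11, 13/44, 17/44, 25/44, 13/22, 35/44, 39/44, 1]
j=0 picked index 0: u0 ∈ [0, 2/11)
j=1 picked index 0: u0 ∈ [-1/8, 5/88)
j=2 picked index 1: u0 ∈ [-3/44, 1/22)
j=3 picked index 2: u0 ∈ [-7/88, 1/88)
j=4 picked index 3: u0 ∈ [-5/44, 3/44)
j=5 picked index 5: u0 ∈ [-3/88, 15/88)
j=6 picked index 5: u0 ∈ [-7/44, 1/22)
j=7 picked index 6: u0 ∈ [-7/88, 1/88)
intersection: [0, 1/88)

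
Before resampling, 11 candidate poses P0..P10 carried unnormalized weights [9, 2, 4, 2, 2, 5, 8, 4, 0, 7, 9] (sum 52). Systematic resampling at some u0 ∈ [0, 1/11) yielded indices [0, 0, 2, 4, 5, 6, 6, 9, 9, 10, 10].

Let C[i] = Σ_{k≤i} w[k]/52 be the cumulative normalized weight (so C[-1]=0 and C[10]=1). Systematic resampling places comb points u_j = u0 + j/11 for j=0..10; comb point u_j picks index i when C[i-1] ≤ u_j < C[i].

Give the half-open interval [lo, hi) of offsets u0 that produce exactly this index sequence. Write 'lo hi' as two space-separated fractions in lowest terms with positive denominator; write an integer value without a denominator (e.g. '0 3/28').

C = [9/52, 11/52, 15/52, 17/52, 19/52, 6/13, 8/13, 9/13, 9/13, 43/52, 1]
j=0 picked index 0: u0 ∈ [0, 9/52)
j=1 picked index 0: u0 ∈ [-1/11, 47/572)
j=2 picked index 2: u0 ∈ [17/572, 61/572)
j=3 picked index 4: u0 ∈ [31/572, 53/572)
j=4 picked index 5: u0 ∈ [1/572, 14/143)
j=5 picked index 6: u0 ∈ [1/143, 23/143)
j=6 picked index 6: u0 ∈ [-12/143, 10/143)
j=7 picked index 9: u0 ∈ [8/143, 109/572)
j=8 picked index 9: u0 ∈ [-5/143, 57/572)
j=9 picked index 10: u0 ∈ [5/572, 2/11)
j=10 picked index 10: u0 ∈ [-47/572, 1/11)
intersection: [8/143, 10/143)

8/143 10/143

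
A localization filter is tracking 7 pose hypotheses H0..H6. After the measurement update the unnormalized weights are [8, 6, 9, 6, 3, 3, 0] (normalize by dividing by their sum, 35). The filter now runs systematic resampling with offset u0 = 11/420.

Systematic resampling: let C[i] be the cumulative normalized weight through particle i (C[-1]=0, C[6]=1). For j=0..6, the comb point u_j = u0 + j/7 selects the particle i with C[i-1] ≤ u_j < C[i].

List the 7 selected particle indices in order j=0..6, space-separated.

0 0 1 2 2 3 4

C = [8/35, 2/5, 23/35, 29/35, 32/35, 1, 1]
j=0: u_0=11/420 ∈ [0, 8/35) → index 0
j=1: u_1=71/420 ∈ [0, 8/35) → index 0
j=2: u_2=131/420 ∈ [8/35, 2/5) → index 1
j=3: u_3=191/420 ∈ [2/5, 23/35) → index 2
j=4: u_4=251/420 ∈ [2/5, 23/35) → index 2
j=5: u_5=311/420 ∈ [23/35, 29/35) → index 3
j=6: u_6=53/60 ∈ [29/35, 32/35) → index 4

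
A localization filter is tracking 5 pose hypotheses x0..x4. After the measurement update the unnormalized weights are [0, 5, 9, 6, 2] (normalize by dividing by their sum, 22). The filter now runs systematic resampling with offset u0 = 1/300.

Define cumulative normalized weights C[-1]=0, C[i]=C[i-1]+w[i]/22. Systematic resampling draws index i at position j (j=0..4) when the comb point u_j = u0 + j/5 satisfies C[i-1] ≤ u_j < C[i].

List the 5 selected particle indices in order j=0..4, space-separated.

C = [0, 5/22, 7/11, 10/11, 1]
j=0: u_0=1/300 ∈ [0, 5/22) → index 1
j=1: u_1=61/300 ∈ [0, 5/22) → index 1
j=2: u_2=121/300 ∈ [5/22, 7/11) → index 2
j=3: u_3=181/300 ∈ [5/22, 7/11) → index 2
j=4: u_4=241/300 ∈ [7/11, 10/11) → index 3

1 1 2 2 3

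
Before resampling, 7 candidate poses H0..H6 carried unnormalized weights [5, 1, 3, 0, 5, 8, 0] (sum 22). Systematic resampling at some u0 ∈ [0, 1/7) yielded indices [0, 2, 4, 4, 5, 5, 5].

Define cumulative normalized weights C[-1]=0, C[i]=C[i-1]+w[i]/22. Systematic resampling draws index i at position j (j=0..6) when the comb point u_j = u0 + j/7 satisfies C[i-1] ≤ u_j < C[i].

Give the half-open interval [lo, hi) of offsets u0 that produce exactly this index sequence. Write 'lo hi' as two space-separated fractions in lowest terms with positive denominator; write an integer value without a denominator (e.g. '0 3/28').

C = [5/22, 3/11, 9/22, 9/22, 7/11, 1, 1]
j=0 picked index 0: u0 ∈ [0, 5/22)
j=1 picked index 2: u0 ∈ [10/77, 41/154)
j=2 picked index 4: u0 ∈ [19/154, 27/77)
j=3 picked index 4: u0 ∈ [-3/154, 16/77)
j=4 picked index 5: u0 ∈ [5/77, 3/7)
j=5 picked index 5: u0 ∈ [-6/77, 2/7)
j=6 picked index 5: u0 ∈ [-17/77, 1/7)
intersection: [10/77, 1/7)

10/77 1/7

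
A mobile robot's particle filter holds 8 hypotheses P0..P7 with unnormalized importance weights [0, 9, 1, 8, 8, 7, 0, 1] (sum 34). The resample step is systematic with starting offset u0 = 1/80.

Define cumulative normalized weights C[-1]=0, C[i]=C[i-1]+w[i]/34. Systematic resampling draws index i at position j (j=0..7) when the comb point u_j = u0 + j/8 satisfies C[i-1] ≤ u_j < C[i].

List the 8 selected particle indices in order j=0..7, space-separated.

C = [0, 9/34, 5/17, 9/17, 13/17, 33/34, 33/34, 1]
j=0: u_0=1/80 ∈ [0, 9/34) → index 1
j=1: u_1=11/80 ∈ [0, 9/34) → index 1
j=2: u_2=21/80 ∈ [0, 9/34) → index 1
j=3: u_3=31/80 ∈ [5/17, 9/17) → index 3
j=4: u_4=41/80 ∈ [5/17, 9/17) → index 3
j=5: u_5=51/80 ∈ [9/17, 13/17) → index 4
j=6: u_6=61/80 ∈ [9/17, 13/17) → index 4
j=7: u_7=71/80 ∈ [13/17, 33/34) → index 5

1 1 1 3 3 4 4 5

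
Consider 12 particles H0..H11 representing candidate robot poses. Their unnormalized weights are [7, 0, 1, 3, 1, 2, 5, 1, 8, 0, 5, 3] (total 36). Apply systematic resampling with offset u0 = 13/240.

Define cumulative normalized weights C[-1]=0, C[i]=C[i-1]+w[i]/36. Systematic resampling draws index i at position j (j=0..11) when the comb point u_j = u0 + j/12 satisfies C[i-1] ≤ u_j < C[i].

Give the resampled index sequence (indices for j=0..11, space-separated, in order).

C = [7/36, 7/36, 2/9, 11/36, 1/3, 7/18, 19/36, 5/9, 7/9, 7/9, 11/12, 1]
j=0: u_0=13/240 ∈ [0, 7/36) → index 0
j=1: u_1=11/80 ∈ [0, 7/36) → index 0
j=2: u_2=53/240 ∈ [7/36, 2/9) → index 2
j=3: u_3=73/240 ∈ [2/9, 11/36) → index 3
j=4: u_4=31/80 ∈ [1/3, 7/18) → index 5
j=5: u_5=113/240 ∈ [7/18, 19/36) → index 6
j=6: u_6=133/240 ∈ [19/36, 5/9) → index 7
j=7: u_7=51/80 ∈ [5/9, 7/9) → index 8
j=8: u_8=173/240 ∈ [5/9, 7/9) → index 8
j=9: u_9=193/240 ∈ [7/9, 11/12) → index 10
j=10: u_10=71/80 ∈ [7/9, 11/12) → index 10
j=11: u_11=233/240 ∈ [11/12, 1) → index 11

0 0 2 3 5 6 7 8 8 10 10 11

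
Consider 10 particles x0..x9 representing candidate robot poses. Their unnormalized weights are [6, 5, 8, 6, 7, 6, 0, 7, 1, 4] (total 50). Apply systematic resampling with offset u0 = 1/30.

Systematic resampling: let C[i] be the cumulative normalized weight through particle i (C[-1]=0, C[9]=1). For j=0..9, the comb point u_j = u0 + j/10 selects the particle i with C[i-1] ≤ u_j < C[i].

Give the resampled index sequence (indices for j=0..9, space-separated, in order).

0 1 2 2 3 4 4 5 7 9

C = [3/25, 11/50, 19/50, 1/2, 16/25, 19/25, 19/25, 9/10, 23/25, 1]
j=0: u_0=1/30 ∈ [0, 3/25) → index 0
j=1: u_1=2/15 ∈ [3/25, 11/50) → index 1
j=2: u_2=7/30 ∈ [11/50, 19/50) → index 2
j=3: u_3=1/3 ∈ [11/50, 19/50) → index 2
j=4: u_4=13/30 ∈ [19/50, 1/2) → index 3
j=5: u_5=8/15 ∈ [1/2, 16/25) → index 4
j=6: u_6=19/30 ∈ [1/2, 16/25) → index 4
j=7: u_7=11/15 ∈ [16/25, 19/25) → index 5
j=8: u_8=5/6 ∈ [19/25, 9/10) → index 7
j=9: u_9=14/15 ∈ [23/25, 1) → index 9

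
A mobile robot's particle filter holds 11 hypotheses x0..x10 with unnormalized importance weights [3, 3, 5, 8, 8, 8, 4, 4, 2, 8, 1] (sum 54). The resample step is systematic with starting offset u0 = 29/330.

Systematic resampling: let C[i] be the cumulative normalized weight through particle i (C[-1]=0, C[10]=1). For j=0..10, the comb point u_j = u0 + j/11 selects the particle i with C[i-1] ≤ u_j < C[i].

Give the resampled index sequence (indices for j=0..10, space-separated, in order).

1 2 3 4 4 5 5 7 8 9 10

C = [1/18, 1/9, 11/54, 19/54, 1/2, 35/54, 13/18, 43/54, 5/6, 53/54, 1]
j=0: u_0=29/330 ∈ [1/18, 1/9) → index 1
j=1: u_1=59/330 ∈ [1/9, 11/54) → index 2
j=2: u_2=89/330 ∈ [11/54, 19/54) → index 3
j=3: u_3=119/330 ∈ [19/54, 1/2) → index 4
j=4: u_4=149/330 ∈ [19/54, 1/2) → index 4
j=5: u_5=179/330 ∈ [1/2, 35/54) → index 5
j=6: u_6=19/30 ∈ [1/2, 35/54) → index 5
j=7: u_7=239/330 ∈ [13/18, 43/54) → index 7
j=8: u_8=269/330 ∈ [43/54, 5/6) → index 8
j=9: u_9=299/330 ∈ [5/6, 53/54) → index 9
j=10: u_10=329/330 ∈ [53/54, 1) → index 10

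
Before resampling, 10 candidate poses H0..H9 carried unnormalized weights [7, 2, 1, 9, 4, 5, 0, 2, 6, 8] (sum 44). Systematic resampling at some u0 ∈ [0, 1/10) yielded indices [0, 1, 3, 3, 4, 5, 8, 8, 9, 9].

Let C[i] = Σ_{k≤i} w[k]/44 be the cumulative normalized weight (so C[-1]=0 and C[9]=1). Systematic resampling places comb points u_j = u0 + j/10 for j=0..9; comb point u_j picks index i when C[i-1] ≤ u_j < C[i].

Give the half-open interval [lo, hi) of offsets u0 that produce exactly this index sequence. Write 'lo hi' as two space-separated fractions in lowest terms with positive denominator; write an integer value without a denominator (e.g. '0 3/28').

C = [7/44, 9/44, 5/22, 19/44, 23/44, 7/11, 7/11, 15/22, 9/11, 1]
j=0 picked index 0: u0 ∈ [0, 7/44)
j=1 picked index 1: u0 ∈ [13/220, 23/220)
j=2 picked index 3: u0 ∈ [3/110, 51/220)
j=3 picked index 3: u0 ∈ [-4/55, 29/220)
j=4 picked index 4: u0 ∈ [7/220, 27/220)
j=5 picked index 5: u0 ∈ [1/44, 3/22)
j=6 picked index 8: u0 ∈ [9/110, 12/55)
j=7 picked index 8: u0 ∈ [-1/55, 13/110)
j=8 picked index 9: u0 ∈ [1/55, 1/5)
j=9 picked index 9: u0 ∈ [-9/110, 1/10)
intersection: [9/110, 1/10)

9/110 1/10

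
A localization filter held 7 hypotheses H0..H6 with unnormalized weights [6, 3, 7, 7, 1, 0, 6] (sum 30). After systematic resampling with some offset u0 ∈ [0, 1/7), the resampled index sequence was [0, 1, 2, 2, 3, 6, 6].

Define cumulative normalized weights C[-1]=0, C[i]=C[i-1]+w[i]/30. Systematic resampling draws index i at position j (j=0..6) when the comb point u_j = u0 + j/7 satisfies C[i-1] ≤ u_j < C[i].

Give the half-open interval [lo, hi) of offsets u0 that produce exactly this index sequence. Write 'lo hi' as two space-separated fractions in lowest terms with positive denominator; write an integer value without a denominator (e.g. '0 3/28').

3/35 11/105

C = [1/5, 3/10, 8/15, 23/30, 4/5, 4/5, 1]
j=0 picked index 0: u0 ∈ [0, 1/5)
j=1 picked index 1: u0 ∈ [2/35, 11/70)
j=2 picked index 2: u0 ∈ [1/70, 26/105)
j=3 picked index 2: u0 ∈ [-9/70, 11/105)
j=4 picked index 3: u0 ∈ [-4/105, 41/210)
j=5 picked index 6: u0 ∈ [3/35, 2/7)
j=6 picked index 6: u0 ∈ [-2/35, 1/7)
intersection: [3/35, 11/105)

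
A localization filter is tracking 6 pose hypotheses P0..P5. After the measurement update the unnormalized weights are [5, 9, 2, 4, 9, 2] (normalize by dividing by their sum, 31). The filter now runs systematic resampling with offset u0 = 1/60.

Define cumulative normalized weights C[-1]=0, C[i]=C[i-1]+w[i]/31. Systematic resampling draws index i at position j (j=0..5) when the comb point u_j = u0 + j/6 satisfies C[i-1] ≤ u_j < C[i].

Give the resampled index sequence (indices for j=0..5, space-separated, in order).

0 1 1 3 4 4

C = [5/31, 14/31, 16/31, 20/31, 29/31, 1]
j=0: u_0=1/60 ∈ [0, 5/31) → index 0
j=1: u_1=11/60 ∈ [5/31, 14/31) → index 1
j=2: u_2=7/20 ∈ [5/31, 14/31) → index 1
j=3: u_3=31/60 ∈ [16/31, 20/31) → index 3
j=4: u_4=41/60 ∈ [20/31, 29/31) → index 4
j=5: u_5=17/20 ∈ [20/31, 29/31) → index 4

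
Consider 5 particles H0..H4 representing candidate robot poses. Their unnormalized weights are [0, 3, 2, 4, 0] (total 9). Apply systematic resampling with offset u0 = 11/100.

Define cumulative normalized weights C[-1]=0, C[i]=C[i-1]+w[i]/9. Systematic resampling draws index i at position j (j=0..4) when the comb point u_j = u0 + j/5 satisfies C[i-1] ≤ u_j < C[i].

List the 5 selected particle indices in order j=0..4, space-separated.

C = [0, 1/3, 5/9, 1, 1]
j=0: u_0=11/100 ∈ [0, 1/3) → index 1
j=1: u_1=31/100 ∈ [0, 1/3) → index 1
j=2: u_2=51/100 ∈ [1/3, 5/9) → index 2
j=3: u_3=71/100 ∈ [5/9, 1) → index 3
j=4: u_4=91/100 ∈ [5/9, 1) → index 3

1 1 2 3 3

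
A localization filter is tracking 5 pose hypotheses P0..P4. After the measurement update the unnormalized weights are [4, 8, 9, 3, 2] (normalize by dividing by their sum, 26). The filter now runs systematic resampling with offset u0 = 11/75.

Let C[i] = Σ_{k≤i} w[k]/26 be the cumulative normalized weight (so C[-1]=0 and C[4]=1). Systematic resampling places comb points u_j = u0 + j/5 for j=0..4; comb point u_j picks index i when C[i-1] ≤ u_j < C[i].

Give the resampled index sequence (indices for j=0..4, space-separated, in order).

0 1 2 2 4

C = [2/13, 6/13, 21/26, 12/13, 1]
j=0: u_0=11/75 ∈ [0, 2/13) → index 0
j=1: u_1=26/75 ∈ [2/13, 6/13) → index 1
j=2: u_2=41/75 ∈ [6/13, 21/26) → index 2
j=3: u_3=56/75 ∈ [6/13, 21/26) → index 2
j=4: u_4=71/75 ∈ [12/13, 1) → index 4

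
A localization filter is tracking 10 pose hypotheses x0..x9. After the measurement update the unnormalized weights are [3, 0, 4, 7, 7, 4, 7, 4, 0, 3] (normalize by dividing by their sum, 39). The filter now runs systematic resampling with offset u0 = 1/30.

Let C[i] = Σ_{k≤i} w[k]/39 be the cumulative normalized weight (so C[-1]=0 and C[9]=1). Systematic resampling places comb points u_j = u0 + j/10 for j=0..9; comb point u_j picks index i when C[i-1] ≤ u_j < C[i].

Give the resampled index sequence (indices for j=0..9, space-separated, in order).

C = [1/13, 1/13, 7/39, 14/39, 7/13, 25/39, 32/39, 12/13, 12/13, 1]
j=0: u_0=1/30 ∈ [0, 1/13) → index 0
j=1: u_1=2/15 ∈ [1/13, 7/39) → index 2
j=2: u_2=7/30 ∈ [7/39, 14/39) → index 3
j=3: u_3=1/3 ∈ [7/39, 14/39) → index 3
j=4: u_4=13/30 ∈ [14/39, 7/13) → index 4
j=5: u_5=8/15 ∈ [14/39, 7/13) → index 4
j=6: u_6=19/30 ∈ [7/13, 25/39) → index 5
j=7: u_7=11/15 ∈ [25/39, 32/39) → index 6
j=8: u_8=5/6 ∈ [32/39, 12/13) → index 7
j=9: u_9=14/15 ∈ [12/13, 1) → index 9

0 2 3 3 4 4 5 6 7 9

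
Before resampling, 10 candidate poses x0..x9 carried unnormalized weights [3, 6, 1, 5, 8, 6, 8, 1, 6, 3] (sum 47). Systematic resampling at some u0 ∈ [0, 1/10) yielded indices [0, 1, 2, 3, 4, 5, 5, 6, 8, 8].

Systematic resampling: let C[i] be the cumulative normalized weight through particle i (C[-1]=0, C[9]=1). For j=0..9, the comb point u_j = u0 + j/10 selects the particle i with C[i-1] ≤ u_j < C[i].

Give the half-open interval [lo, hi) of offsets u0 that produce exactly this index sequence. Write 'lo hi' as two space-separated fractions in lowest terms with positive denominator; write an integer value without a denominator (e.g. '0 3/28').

2/235 3/235

C = [3/47, 9/47, 10/47, 15/47, 23/47, 29/47, 37/47, 38/47, 44/47, 1]
j=0 picked index 0: u0 ∈ [0, 3/47)
j=1 picked index 1: u0 ∈ [-17/470, 43/470)
j=2 picked index 2: u0 ∈ [-2/235, 3/235)
j=3 picked index 3: u0 ∈ [-41/470, 9/470)
j=4 picked index 4: u0 ∈ [-19/235, 21/235)
j=5 picked index 5: u0 ∈ [-1/94, 11/94)
j=6 picked index 5: u0 ∈ [-26/235, 4/235)
j=7 picked index 6: u0 ∈ [-39/470, 41/470)
j=8 picked index 8: u0 ∈ [2/235, 32/235)
j=9 picked index 8: u0 ∈ [-43/470, 17/470)
intersection: [2/235, 3/235)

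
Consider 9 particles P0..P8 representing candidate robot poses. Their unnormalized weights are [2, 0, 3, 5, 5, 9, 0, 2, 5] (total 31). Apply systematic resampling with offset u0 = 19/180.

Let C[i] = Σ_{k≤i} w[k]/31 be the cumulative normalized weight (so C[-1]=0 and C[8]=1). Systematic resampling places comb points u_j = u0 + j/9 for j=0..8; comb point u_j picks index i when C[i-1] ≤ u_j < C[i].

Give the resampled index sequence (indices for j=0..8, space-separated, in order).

2 3 4 4 5 5 5 8 8

C = [2/31, 2/31, 5/31, 10/31, 15/31, 24/31, 24/31, 26/31, 1]
j=0: u_0=19/180 ∈ [2/31, 5/31) → index 2
j=1: u_1=13/60 ∈ [5/31, 10/31) → index 3
j=2: u_2=59/180 ∈ [10/31, 15/31) → index 4
j=3: u_3=79/180 ∈ [10/31, 15/31) → index 4
j=4: u_4=11/20 ∈ [15/31, 24/31) → index 5
j=5: u_5=119/180 ∈ [15/31, 24/31) → index 5
j=6: u_6=139/180 ∈ [15/31, 24/31) → index 5
j=7: u_7=53/60 ∈ [26/31, 1) → index 8
j=8: u_8=179/180 ∈ [26/31, 1) → index 8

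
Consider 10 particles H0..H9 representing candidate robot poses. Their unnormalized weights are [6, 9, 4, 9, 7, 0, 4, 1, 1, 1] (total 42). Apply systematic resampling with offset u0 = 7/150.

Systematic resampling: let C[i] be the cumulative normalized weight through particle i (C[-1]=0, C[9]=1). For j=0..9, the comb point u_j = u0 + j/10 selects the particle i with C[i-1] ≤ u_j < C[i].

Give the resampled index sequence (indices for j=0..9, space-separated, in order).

0 1 1 1 2 3 3 4 6 7

C = [1/7, 5/14, 19/42, 2/3, 5/6, 5/6, 13/14, 20/21, 41/42, 1]
j=0: u_0=7/150 ∈ [0, 1/7) → index 0
j=1: u_1=11/75 ∈ [1/7, 5/14) → index 1
j=2: u_2=37/150 ∈ [1/7, 5/14) → index 1
j=3: u_3=26/75 ∈ [1/7, 5/14) → index 1
j=4: u_4=67/150 ∈ [5/14, 19/42) → index 2
j=5: u_5=41/75 ∈ [19/42, 2/3) → index 3
j=6: u_6=97/150 ∈ [19/42, 2/3) → index 3
j=7: u_7=56/75 ∈ [2/3, 5/6) → index 4
j=8: u_8=127/150 ∈ [5/6, 13/14) → index 6
j=9: u_9=71/75 ∈ [13/14, 20/21) → index 7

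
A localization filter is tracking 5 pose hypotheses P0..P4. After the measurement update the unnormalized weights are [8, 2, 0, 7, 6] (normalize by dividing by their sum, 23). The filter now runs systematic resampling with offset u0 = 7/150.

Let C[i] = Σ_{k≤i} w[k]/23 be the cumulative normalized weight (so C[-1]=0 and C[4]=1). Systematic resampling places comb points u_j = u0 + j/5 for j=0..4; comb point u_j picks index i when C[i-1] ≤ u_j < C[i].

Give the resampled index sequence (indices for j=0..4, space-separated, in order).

0 0 3 3 4

C = [8/23, 10/23, 10/23, 17/23, 1]
j=0: u_0=7/150 ∈ [0, 8/23) → index 0
j=1: u_1=37/150 ∈ [0, 8/23) → index 0
j=2: u_2=67/150 ∈ [10/23, 17/23) → index 3
j=3: u_3=97/150 ∈ [10/23, 17/23) → index 3
j=4: u_4=127/150 ∈ [17/23, 1) → index 4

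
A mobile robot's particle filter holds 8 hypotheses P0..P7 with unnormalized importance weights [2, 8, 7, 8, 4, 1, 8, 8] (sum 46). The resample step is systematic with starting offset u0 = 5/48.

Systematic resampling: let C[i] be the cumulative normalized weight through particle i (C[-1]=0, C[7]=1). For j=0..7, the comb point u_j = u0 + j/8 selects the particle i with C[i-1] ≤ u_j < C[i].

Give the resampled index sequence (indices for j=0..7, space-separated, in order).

1 2 2 3 4 6 7 7

C = [1/23, 5/23, 17/46, 25/46, 29/46, 15/23, 19/23, 1]
j=0: u_0=5/48 ∈ [1/23, 5/23) → index 1
j=1: u_1=11/48 ∈ [5/23, 17/46) → index 2
j=2: u_2=17/48 ∈ [5/23, 17/46) → index 2
j=3: u_3=23/48 ∈ [17/46, 25/46) → index 3
j=4: u_4=29/48 ∈ [25/46, 29/46) → index 4
j=5: u_5=35/48 ∈ [15/23, 19/23) → index 6
j=6: u_6=41/48 ∈ [19/23, 1) → index 7
j=7: u_7=47/48 ∈ [19/23, 1) → index 7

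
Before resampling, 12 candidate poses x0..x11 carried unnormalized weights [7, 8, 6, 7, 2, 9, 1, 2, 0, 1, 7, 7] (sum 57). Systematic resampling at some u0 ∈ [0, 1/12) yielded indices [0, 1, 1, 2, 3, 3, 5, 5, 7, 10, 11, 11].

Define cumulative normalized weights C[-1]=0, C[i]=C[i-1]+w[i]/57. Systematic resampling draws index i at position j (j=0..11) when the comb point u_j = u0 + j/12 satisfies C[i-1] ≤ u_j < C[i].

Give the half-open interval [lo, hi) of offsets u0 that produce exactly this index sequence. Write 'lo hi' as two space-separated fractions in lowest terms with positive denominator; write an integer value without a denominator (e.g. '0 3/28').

5/114 4/57

C = [7/57, 5/19, 7/19, 28/57, 10/19, 13/19, 40/57, 14/19, 14/19, 43/57, 50/57, 1]
j=0 picked index 0: u0 ∈ [0, 7/57)
j=1 picked index 1: u0 ∈ [3/76, 41/228)
j=2 picked index 1: u0 ∈ [-5/114, 11/114)
j=3 picked index 2: u0 ∈ [1/76, 9/76)
j=4 picked index 3: u0 ∈ [2/57, 3/19)
j=5 picked index 3: u0 ∈ [-11/228, 17/228)
j=6 picked index 5: u0 ∈ [1/38, 7/38)
j=7 picked index 5: u0 ∈ [-13/228, 23/228)
j=8 picked index 7: u0 ∈ [2/57, 4/57)
j=9 picked index 10: u0 ∈ [1/228, 29/228)
j=10 picked index 11: u0 ∈ [5/114, 1/6)
j=11 picked index 11: u0 ∈ [-3/76, 1/12)
intersection: [5/114, 4/57)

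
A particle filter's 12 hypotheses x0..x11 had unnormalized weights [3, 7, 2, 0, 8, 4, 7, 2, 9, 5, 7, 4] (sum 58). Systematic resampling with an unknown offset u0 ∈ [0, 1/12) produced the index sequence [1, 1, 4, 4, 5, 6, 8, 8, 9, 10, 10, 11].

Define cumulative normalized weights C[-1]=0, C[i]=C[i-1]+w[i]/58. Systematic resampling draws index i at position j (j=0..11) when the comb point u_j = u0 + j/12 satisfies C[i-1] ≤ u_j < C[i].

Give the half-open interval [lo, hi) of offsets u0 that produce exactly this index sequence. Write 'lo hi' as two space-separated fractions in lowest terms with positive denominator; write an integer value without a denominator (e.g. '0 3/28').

C = [3/58, 5/29, 6/29, 6/29, 10/29, 12/29, 31/58, 33/58, 21/29, 47/58, 27/29, 1]
j=0 picked index 1: u0 ∈ [3/58, 5/29)
j=1 picked index 1: u0 ∈ [-11/348, 31/348)
j=2 picked index 4: u0 ∈ [7/174, 31/174)
j=3 picked index 4: u0 ∈ [-5/116, 11/116)
j=4 picked index 5: u0 ∈ [1/87, 7/87)
j=5 picked index 6: u0 ∈ [-1/348, 41/348)
j=6 picked index 8: u0 ∈ [2/29, 13/58)
j=7 picked index 8: u0 ∈ [-5/348, 49/348)
j=8 picked index 9: u0 ∈ [5/87, 25/174)
j=9 picked index 10: u0 ∈ [7/116, 21/116)
j=10 picked index 10: u0 ∈ [-2/87, 17/174)
j=11 picked index 11: u0 ∈ [5/348, 1/12)
intersection: [2/29, 7/87)

2/29 7/87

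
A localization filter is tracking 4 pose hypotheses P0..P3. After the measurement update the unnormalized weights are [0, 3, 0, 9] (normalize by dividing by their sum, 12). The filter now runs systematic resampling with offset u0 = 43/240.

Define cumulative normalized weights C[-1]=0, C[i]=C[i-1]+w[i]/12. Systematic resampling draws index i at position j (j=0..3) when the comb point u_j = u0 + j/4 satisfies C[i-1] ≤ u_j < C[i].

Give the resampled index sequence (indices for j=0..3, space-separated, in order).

C = [0, 1/4, 1/4, 1]
j=0: u_0=43/240 ∈ [0, 1/4) → index 1
j=1: u_1=103/240 ∈ [1/4, 1) → index 3
j=2: u_2=163/240 ∈ [1/4, 1) → index 3
j=3: u_3=223/240 ∈ [1/4, 1) → index 3

1 3 3 3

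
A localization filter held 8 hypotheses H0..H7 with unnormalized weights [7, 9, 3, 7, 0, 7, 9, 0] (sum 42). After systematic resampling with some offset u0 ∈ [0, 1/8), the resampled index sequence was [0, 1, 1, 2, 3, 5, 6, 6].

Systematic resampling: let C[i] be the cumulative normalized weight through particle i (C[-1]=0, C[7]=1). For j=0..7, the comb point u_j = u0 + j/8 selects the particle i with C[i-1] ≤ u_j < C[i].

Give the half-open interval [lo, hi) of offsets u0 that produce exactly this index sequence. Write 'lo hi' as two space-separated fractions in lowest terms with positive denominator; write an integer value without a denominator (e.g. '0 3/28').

1/24 13/168

C = [1/6, 8/21, 19/42, 13/21, 13/21, 11/14, 1, 1]
j=0 picked index 0: u0 ∈ [0, 1/6)
j=1 picked index 1: u0 ∈ [1/24, 43/168)
j=2 picked index 1: u0 ∈ [-1/12, 11/84)
j=3 picked index 2: u0 ∈ [1/168, 13/168)
j=4 picked index 3: u0 ∈ [-1/21, 5/42)
j=5 picked index 5: u0 ∈ [-1/168, 9/56)
j=6 picked index 6: u0 ∈ [1/28, 1/4)
j=7 picked index 6: u0 ∈ [-5/56, 1/8)
intersection: [1/24, 13/168)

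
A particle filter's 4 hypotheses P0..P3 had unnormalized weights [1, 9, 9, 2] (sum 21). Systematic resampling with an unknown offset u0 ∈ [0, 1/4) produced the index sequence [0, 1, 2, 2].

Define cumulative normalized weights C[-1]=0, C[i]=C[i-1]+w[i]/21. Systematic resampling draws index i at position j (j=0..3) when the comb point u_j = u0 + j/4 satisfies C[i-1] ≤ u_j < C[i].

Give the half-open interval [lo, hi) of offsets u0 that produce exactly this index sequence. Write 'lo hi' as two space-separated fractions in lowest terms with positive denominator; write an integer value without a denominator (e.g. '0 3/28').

C = [1/21, 10/21, 19/21, 1]
j=0 picked index 0: u0 ∈ [0, 1/21)
j=1 picked index 1: u0 ∈ [-17/84, 19/84)
j=2 picked index 2: u0 ∈ [-1/42, 17/42)
j=3 picked index 2: u0 ∈ [-23/84, 13/84)
intersection: [0, 1/21)

0 1/21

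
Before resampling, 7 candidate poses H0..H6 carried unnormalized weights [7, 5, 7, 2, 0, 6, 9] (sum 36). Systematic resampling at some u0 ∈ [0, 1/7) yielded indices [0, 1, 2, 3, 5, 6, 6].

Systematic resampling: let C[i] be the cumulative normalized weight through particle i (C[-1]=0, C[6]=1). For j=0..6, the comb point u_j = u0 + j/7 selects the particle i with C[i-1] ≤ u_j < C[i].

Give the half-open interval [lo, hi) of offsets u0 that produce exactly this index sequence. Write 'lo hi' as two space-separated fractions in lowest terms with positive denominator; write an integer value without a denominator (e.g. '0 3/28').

C = [7/36, 1/3, 19/36, 7/12, 7/12, 3/4, 1]
j=0 picked index 0: u0 ∈ [0, 7/36)
j=1 picked index 1: u0 ∈ [13/252, 4/21)
j=2 picked index 2: u0 ∈ [1/21, 61/252)
j=3 picked index 3: u0 ∈ [25/252, 13/84)
j=4 picked index 5: u0 ∈ [1/84, 5/28)
j=5 picked index 6: u0 ∈ [1/28, 2/7)
j=6 picked index 6: u0 ∈ [-3/28, 1/7)
intersection: [25/252, 1/7)

25/252 1/7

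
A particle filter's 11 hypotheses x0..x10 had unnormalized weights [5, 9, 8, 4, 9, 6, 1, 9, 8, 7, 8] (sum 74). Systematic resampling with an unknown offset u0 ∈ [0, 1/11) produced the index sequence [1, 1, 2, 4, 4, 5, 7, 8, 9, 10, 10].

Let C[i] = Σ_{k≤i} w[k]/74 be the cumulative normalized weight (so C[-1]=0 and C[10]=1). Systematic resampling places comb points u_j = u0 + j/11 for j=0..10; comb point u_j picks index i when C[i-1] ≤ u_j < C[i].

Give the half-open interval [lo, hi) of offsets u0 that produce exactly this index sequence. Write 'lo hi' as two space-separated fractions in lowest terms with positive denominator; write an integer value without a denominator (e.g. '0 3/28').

C = [5/74, 7/37, 11/37, 13/37, 35/74, 41/74, 21/37, 51/74, 59/74, 33/37, 1]
j=0 picked index 1: u0 ∈ [5/74, 7/37)
j=1 picked index 1: u0 ∈ [-19/814, 40/407)
j=2 picked index 2: u0 ∈ [3/407, 47/407)
j=3 picked index 4: u0 ∈ [32/407, 163/814)
j=4 picked index 4: u0 ∈ [-5/407, 89/814)
j=5 picked index 5: u0 ∈ [15/814, 81/814)
j=6 picked index 7: u0 ∈ [9/407, 117/814)
j=7 picked index 8: u0 ∈ [43/814, 131/814)
j=8 picked index 9: u0 ∈ [57/814, 67/407)
j=9 picked index 10: u0 ∈ [30/407, 2/11)
j=10 picked index 10: u0 ∈ [-7/407, 1/11)
intersection: [32/407, 1/11)

32/407 1/11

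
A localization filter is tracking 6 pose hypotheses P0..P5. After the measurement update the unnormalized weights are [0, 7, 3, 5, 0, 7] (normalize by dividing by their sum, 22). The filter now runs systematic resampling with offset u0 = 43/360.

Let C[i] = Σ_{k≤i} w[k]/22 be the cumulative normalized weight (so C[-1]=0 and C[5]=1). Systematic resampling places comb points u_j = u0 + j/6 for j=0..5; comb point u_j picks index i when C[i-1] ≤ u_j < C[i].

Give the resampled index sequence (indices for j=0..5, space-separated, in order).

1 1 2 3 5 5

C = [0, 7/22, 5/11, 15/22, 15/22, 1]
j=0: u_0=43/360 ∈ [0, 7/22) → index 1
j=1: u_1=103/360 ∈ [0, 7/22) → index 1
j=2: u_2=163/360 ∈ [7/22, 5/11) → index 2
j=3: u_3=223/360 ∈ [5/11, 15/22) → index 3
j=4: u_4=283/360 ∈ [15/22, 1) → index 5
j=5: u_5=343/360 ∈ [15/22, 1) → index 5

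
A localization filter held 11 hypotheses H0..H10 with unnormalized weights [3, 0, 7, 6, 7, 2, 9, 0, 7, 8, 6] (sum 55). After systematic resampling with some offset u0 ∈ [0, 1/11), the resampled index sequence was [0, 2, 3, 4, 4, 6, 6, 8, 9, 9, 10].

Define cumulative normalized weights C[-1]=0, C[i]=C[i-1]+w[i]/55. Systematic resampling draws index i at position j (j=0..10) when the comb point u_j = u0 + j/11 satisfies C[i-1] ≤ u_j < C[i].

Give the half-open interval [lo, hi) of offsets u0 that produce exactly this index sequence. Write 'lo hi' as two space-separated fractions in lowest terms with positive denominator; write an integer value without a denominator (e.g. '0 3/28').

C = [3/55, 3/55, 2/11, 16/55, 23/55, 5/11, 34/55, 34/55, 41/55, 49/55, 1]
j=0 picked index 0: u0 ∈ [0, 3/55)
j=1 picked index 2: u0 ∈ [-2/55, 1/11)
j=2 picked index 3: u0 ∈ [0, 6/55)
j=3 picked index 4: u0 ∈ [1/55, 8/55)
j=4 picked index 4: u0 ∈ [-4/55, 3/55)
j=5 picked index 6: u0 ∈ [0, 9/55)
j=6 picked index 6: u0 ∈ [-1/11, 4/55)
j=7 picked index 8: u0 ∈ [-1/55, 6/55)
j=8 picked index 9: u0 ∈ [1/55, 9/55)
j=9 picked index 9: u0 ∈ [-4/55, 4/55)
j=10 picked index 10: u0 ∈ [-1/55, 1/11)
intersection: [1/55, 3/55)

1/55 3/55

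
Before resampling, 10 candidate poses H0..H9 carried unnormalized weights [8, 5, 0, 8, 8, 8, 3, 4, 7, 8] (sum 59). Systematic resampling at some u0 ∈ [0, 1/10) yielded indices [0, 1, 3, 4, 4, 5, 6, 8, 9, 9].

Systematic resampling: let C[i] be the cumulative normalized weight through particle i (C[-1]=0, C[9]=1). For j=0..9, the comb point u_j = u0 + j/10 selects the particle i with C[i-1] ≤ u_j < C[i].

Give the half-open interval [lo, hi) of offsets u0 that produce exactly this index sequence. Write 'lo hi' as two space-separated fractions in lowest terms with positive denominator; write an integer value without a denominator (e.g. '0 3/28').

19/295 23/295

C = [8/59, 13/59, 13/59, 21/59, 29/59, 37/59, 40/59, 44/59, 51/59, 1]
j=0 picked index 0: u0 ∈ [0, 8/59)
j=1 picked index 1: u0 ∈ [21/590, 71/590)
j=2 picked index 3: u0 ∈ [6/295, 46/295)
j=3 picked index 4: u0 ∈ [33/590, 113/590)
j=4 picked index 4: u0 ∈ [-13/295, 27/295)
j=5 picked index 5: u0 ∈ [-1/118, 15/118)
j=6 picked index 6: u0 ∈ [8/295, 23/295)
j=7 picked index 8: u0 ∈ [27/590, 97/590)
j=8 picked index 9: u0 ∈ [19/295, 1/5)
j=9 picked index 9: u0 ∈ [-21/590, 1/10)
intersection: [19/295, 23/295)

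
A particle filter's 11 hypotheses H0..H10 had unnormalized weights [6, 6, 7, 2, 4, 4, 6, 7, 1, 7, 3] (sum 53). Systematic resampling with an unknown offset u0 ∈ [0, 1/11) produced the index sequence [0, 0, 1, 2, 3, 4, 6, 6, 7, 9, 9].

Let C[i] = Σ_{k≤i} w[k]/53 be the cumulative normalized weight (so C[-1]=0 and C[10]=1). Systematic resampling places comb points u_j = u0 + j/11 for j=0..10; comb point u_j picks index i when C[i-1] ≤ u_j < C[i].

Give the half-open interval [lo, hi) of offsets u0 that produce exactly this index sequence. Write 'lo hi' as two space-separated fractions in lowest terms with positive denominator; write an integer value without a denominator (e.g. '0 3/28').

1/583 10/583

C = [6/53, 12/53, 19/53, 21/53, 25/53, 29/53, 35/53, 42/53, 43/53, 50/53, 1]
j=0 picked index 0: u0 ∈ [0, 6/53)
j=1 picked index 0: u0 ∈ [-1/11, 13/583)
j=2 picked index 1: u0 ∈ [-40/583, 26/583)
j=3 picked index 2: u0 ∈ [-27/583, 50/583)
j=4 picked index 3: u0 ∈ [-3/583, 19/583)
j=5 picked index 4: u0 ∈ [-34/583, 10/583)
j=6 picked index 6: u0 ∈ [1/583, 67/583)
j=7 picked index 6: u0 ∈ [-52/583, 14/583)
j=8 picked index 7: u0 ∈ [-39/583, 38/583)
j=9 picked index 9: u0 ∈ [-4/583, 73/583)
j=10 picked index 9: u0 ∈ [-57/583, 20/583)
intersection: [1/583, 10/583)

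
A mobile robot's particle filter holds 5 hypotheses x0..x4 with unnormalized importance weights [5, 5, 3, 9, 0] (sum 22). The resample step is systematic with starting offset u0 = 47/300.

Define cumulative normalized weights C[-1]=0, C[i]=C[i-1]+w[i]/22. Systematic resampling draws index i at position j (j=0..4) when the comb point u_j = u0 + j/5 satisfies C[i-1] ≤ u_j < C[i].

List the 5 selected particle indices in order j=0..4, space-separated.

0 1 2 3 3

C = [5/22, 5/11, 13/22, 1, 1]
j=0: u_0=47/300 ∈ [0, 5/22) → index 0
j=1: u_1=107/300 ∈ [5/22, 5/11) → index 1
j=2: u_2=167/300 ∈ [5/11, 13/22) → index 2
j=3: u_3=227/300 ∈ [13/22, 1) → index 3
j=4: u_4=287/300 ∈ [13/22, 1) → index 3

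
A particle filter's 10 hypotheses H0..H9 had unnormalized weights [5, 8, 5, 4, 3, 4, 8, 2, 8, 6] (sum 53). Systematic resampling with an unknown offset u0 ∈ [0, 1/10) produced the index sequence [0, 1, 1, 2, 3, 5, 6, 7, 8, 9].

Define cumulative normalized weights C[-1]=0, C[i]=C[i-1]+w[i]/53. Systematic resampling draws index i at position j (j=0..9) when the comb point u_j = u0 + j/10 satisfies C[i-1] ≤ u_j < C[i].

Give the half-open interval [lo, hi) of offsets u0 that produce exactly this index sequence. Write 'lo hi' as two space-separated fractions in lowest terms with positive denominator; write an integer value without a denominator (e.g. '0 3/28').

0 4/265

C = [5/53, 13/53, 18/53, 22/53, 25/53, 29/53, 37/53, 39/53, 47/53, 1]
j=0 picked index 0: u0 ∈ [0, 5/53)
j=1 picked index 1: u0 ∈ [-3/530, 77/530)
j=2 picked index 1: u0 ∈ [-28/265, 12/265)
j=3 picked index 2: u0 ∈ [-29/530, 21/530)
j=4 picked index 3: u0 ∈ [-16/265, 4/265)
j=5 picked index 5: u0 ∈ [-3/106, 5/106)
j=6 picked index 6: u0 ∈ [-14/265, 26/265)
j=7 picked index 7: u0 ∈ [-1/530, 19/530)
j=8 picked index 8: u0 ∈ [-17/265, 23/265)
j=9 picked index 9: u0 ∈ [-7/530, 1/10)
intersection: [0, 4/265)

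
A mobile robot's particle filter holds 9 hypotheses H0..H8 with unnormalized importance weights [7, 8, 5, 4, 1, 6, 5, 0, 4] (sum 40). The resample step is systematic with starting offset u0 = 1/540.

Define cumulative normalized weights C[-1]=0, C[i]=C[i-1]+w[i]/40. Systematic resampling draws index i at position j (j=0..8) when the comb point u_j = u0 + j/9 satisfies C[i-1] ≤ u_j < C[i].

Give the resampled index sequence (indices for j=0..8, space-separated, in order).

C = [7/40, 3/8, 1/2, 3/5, 5/8, 31/40, 9/10, 9/10, 1]
j=0: u_0=1/540 ∈ [0, 7/40) → index 0
j=1: u_1=61/540 ∈ [0, 7/40) → index 0
j=2: u_2=121/540 ∈ [7/40, 3/8) → index 1
j=3: u_3=181/540 ∈ [7/40, 3/8) → index 1
j=4: u_4=241/540 ∈ [3/8, 1/2) → index 2
j=5: u_5=301/540 ∈ [1/2, 3/5) → index 3
j=6: u_6=361/540 ∈ [5/8, 31/40) → index 5
j=7: u_7=421/540 ∈ [31/40, 9/10) → index 6
j=8: u_8=481/540 ∈ [31/40, 9/10) → index 6

0 0 1 1 2 3 5 6 6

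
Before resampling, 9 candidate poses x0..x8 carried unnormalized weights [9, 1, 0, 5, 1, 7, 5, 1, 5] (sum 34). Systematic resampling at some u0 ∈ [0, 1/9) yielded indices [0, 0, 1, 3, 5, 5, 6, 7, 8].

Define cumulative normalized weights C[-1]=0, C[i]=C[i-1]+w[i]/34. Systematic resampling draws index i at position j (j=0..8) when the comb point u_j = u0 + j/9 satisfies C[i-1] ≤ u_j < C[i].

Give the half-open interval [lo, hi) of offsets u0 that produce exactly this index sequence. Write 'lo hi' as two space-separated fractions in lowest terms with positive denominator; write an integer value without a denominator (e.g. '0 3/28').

7/153 11/153

C = [9/34, 5/17, 5/17, 15/34, 8/17, 23/34, 14/17, 29/34, 1]
j=0 picked index 0: u0 ∈ [0, 9/34)
j=1 picked index 0: u0 ∈ [-1/9, 47/306)
j=2 picked index 1: u0 ∈ [13/306, 11/153)
j=3 picked index 3: u0 ∈ [-2/51, 11/102)
j=4 picked index 5: u0 ∈ [4/153, 71/306)
j=5 picked index 5: u0 ∈ [-13/153, 37/306)
j=6 picked index 6: u0 ∈ [1/102, 8/51)
j=7 picked index 7: u0 ∈ [7/153, 23/306)
j=8 picked index 8: u0 ∈ [-11/306, 1/9)
intersection: [7/153, 11/153)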